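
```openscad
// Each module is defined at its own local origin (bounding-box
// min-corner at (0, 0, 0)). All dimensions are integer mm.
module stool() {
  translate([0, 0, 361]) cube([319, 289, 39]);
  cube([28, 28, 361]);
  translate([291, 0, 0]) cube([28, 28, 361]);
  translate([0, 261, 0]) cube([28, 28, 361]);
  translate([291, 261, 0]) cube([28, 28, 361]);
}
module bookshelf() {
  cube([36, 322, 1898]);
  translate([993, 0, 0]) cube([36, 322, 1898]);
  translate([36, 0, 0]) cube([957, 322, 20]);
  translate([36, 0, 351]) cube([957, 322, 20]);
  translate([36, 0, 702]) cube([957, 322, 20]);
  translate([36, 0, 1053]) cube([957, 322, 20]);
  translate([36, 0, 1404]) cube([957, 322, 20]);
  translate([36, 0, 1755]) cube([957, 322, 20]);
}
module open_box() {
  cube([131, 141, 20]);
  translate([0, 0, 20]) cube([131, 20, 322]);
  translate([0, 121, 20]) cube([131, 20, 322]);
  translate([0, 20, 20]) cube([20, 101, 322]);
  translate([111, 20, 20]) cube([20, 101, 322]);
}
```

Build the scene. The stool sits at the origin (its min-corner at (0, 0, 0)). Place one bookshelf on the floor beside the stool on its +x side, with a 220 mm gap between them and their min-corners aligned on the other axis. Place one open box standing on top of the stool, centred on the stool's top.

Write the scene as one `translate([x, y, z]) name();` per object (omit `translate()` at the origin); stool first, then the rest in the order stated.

stool();
translate([539, 0, 0]) bookshelf();
translate([94, 74, 400]) open_box();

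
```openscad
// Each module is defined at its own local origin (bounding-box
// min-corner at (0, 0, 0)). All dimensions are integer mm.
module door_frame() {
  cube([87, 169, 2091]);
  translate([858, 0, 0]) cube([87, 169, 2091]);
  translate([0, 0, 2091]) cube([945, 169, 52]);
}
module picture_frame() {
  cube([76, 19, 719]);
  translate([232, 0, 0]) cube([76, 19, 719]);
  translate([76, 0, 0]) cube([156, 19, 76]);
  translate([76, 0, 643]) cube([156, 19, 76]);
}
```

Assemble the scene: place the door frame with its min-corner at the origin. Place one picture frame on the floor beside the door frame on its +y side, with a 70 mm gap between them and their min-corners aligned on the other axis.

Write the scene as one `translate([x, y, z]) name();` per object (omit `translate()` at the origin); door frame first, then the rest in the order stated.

door_frame();
translate([0, 239, 0]) picture_frame();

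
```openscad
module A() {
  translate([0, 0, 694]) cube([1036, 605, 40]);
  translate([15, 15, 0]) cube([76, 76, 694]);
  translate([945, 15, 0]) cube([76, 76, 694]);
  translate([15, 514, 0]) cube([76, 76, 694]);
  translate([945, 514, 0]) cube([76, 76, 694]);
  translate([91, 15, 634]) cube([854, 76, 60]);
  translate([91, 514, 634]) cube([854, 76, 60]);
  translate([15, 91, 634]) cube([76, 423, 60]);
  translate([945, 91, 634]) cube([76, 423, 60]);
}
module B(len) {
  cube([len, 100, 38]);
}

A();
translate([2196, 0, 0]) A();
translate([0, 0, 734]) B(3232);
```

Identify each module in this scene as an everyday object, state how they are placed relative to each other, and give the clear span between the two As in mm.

A is a table. B is a beam. A beam spans the tops of two tables. The clear span between the two tables is 1160 mm.

Second table starts at x = 2196; first ends at x = 1036; clear span = 2196 − 1036 = 1160 mm.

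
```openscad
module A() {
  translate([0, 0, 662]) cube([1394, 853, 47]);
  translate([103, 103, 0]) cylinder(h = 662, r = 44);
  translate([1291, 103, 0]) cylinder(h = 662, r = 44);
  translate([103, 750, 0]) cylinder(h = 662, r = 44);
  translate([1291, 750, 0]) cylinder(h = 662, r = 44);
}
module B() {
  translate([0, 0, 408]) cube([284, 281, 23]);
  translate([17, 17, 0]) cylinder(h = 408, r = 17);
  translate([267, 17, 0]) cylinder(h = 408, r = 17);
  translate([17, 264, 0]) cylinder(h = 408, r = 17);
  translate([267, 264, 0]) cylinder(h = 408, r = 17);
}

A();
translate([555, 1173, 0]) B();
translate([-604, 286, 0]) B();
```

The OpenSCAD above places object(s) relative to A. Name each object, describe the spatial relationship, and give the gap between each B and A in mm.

A is a table. B is a stool. Two stools sit around the table at the +y, −x sides. The gap between each stool and the table is 320 mm.

Each stool's nearest face is 320 mm from the table's bounding box.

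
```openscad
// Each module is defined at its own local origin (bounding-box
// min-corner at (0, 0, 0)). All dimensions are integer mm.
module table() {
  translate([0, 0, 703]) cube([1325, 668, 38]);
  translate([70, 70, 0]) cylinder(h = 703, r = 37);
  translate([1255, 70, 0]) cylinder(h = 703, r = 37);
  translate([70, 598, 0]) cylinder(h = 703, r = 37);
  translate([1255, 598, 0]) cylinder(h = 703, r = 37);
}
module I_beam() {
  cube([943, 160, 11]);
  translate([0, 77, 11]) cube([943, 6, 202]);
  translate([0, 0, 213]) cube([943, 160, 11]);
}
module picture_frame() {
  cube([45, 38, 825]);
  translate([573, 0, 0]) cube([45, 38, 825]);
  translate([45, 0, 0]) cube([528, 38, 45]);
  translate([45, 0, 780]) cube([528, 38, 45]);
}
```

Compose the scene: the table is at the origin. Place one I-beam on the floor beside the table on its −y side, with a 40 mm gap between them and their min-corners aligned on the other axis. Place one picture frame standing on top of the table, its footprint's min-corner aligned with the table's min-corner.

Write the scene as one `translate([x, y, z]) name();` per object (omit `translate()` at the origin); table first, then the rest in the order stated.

table();
translate([0, -200, 0]) I_beam();
translate([0, 0, 741]) picture_frame();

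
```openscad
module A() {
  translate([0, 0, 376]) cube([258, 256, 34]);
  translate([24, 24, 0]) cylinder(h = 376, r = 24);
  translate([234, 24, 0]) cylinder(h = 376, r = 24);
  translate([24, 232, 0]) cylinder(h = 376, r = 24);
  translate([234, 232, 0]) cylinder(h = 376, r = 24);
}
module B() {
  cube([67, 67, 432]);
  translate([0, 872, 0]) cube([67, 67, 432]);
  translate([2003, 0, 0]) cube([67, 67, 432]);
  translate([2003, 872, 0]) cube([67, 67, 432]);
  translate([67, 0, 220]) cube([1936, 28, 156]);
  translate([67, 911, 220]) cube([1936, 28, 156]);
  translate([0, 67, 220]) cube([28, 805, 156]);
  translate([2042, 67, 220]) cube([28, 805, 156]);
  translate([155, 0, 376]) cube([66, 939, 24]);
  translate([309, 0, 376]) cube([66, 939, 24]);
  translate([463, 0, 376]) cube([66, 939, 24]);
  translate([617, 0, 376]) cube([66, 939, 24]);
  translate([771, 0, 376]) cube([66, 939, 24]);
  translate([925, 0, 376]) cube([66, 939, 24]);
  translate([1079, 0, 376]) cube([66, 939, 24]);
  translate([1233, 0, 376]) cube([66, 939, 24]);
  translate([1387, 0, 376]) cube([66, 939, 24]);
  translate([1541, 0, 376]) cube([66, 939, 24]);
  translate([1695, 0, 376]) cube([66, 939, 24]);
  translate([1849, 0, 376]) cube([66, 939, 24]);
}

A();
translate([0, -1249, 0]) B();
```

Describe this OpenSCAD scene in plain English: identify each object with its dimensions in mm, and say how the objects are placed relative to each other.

A is a four-legged stool. The seat is 258×256 mm, 34 mm thick, top at z = 410 mm. It stands on four round legs, each 48 mm in diameter, from z = 0 to the seat underside, each leg's axis is inset half a diameter from the nearest pair of seat edges (so the leg's bounding box is flush with the corner).

B is a bed frame 2070 mm long (x) by 939 mm wide (y). Four 67×67 mm corner posts, 432 mm tall, at the corners of the footprint. Four rails of 28 mm thickness and 156 mm height run between adjacent posts with their undersides at z = 220 mm, their outer faces flush with the outside of the frame (the two x-running rails run between the posts' inner faces; the two y-running rails run between the posts' inner faces). 12 slats, each 66 mm wide (x) and 24 mm thick, lie across the top of the two x-running rails, running the full 939 mm width of the frame in y; the slats are evenly spaced along x between the inner faces of the end posts with equal gaps (rounded down to the nearest mm) at the −x end and between each pair — any rounding remainder accumulates at the +x end.

The bed frame is on the floor beside the stool on its −y side.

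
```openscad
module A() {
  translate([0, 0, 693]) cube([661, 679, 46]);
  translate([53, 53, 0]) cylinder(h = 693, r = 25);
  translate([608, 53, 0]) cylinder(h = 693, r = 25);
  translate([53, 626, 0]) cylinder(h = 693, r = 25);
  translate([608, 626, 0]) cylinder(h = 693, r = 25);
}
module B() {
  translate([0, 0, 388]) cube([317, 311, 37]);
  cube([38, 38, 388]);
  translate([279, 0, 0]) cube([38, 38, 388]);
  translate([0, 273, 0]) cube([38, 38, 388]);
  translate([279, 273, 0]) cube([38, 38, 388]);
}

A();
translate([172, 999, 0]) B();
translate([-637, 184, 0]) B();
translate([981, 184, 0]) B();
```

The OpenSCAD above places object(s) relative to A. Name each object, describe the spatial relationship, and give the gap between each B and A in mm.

Each stool's nearest face is 320 mm from the table's bounding box.

A is a table. B is a stool. Three stools sit around the table at the +y, −x, +x sides. The gap between each stool and the table is 320 mm.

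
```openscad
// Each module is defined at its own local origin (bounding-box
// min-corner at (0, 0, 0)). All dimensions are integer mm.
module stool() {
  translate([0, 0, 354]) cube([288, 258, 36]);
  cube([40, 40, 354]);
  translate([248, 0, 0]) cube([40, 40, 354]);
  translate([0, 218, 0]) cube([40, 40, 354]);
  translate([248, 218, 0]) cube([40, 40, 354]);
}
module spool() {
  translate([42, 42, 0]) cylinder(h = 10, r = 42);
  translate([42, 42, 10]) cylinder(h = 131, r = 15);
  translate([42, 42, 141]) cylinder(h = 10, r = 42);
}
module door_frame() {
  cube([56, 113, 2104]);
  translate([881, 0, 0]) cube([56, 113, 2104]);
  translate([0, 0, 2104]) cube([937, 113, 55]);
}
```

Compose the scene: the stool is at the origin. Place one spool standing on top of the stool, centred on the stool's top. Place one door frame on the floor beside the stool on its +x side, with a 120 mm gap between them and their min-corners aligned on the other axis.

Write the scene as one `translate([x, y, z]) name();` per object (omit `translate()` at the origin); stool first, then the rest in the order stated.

stool();
translate([102, 87, 390]) spool();
translate([408, 0, 0]) door_frame();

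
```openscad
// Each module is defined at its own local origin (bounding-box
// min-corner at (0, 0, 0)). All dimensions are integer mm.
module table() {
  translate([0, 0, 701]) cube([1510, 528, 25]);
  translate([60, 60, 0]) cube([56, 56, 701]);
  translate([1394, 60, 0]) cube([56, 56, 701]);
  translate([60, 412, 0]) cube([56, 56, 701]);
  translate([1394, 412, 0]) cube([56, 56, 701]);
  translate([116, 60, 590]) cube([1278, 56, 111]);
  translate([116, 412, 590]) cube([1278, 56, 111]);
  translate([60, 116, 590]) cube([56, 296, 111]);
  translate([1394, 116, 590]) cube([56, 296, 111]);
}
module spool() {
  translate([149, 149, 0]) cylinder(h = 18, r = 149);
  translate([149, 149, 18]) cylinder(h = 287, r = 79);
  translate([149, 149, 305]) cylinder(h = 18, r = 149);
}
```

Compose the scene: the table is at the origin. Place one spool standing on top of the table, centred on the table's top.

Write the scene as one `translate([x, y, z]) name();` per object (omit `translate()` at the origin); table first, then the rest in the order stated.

table();
translate([606, 115, 726]) spool();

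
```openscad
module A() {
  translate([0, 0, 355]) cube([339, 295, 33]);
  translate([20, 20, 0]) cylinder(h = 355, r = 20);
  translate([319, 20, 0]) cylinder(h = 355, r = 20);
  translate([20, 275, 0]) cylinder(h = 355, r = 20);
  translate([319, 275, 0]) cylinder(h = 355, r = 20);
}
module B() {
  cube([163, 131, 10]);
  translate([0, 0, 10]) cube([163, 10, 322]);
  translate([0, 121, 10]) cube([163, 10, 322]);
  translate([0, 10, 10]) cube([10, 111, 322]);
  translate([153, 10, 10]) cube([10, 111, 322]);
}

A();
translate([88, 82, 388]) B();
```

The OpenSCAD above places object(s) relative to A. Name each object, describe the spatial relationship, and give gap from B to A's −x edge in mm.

The open box's min-x is at 88; the stool's min-x is 0; gap = 88 mm.

A is a stool. B is an open box. The open box is on top of the stool, centred. The gap from the open box to the stool's −x edge is 88 mm.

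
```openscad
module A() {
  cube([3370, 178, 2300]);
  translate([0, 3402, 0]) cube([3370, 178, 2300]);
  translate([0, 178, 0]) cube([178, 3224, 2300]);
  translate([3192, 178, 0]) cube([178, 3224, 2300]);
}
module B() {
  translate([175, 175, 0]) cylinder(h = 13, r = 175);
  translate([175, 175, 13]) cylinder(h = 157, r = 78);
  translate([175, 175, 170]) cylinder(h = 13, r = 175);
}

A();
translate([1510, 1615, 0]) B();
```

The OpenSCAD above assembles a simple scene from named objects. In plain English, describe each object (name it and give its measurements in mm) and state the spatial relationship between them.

A is a box-shaped house frame (walls only): outside footprint 3370×3580 mm, wall height 2300 mm, wall thickness 178 mm. The two y-facing walls run the full x-width; the two x-facing walls fit between the inner faces of the y-facing walls.

B is a spool: two coaxial disc flanges of radius 175 mm and thickness 13 mm, joined by a core cylinder of radius 78 mm and height 157 mm. The lower flange rests on z = 0 and the three cylinders share a vertical axis.

The spool sits inside the house frame, centred.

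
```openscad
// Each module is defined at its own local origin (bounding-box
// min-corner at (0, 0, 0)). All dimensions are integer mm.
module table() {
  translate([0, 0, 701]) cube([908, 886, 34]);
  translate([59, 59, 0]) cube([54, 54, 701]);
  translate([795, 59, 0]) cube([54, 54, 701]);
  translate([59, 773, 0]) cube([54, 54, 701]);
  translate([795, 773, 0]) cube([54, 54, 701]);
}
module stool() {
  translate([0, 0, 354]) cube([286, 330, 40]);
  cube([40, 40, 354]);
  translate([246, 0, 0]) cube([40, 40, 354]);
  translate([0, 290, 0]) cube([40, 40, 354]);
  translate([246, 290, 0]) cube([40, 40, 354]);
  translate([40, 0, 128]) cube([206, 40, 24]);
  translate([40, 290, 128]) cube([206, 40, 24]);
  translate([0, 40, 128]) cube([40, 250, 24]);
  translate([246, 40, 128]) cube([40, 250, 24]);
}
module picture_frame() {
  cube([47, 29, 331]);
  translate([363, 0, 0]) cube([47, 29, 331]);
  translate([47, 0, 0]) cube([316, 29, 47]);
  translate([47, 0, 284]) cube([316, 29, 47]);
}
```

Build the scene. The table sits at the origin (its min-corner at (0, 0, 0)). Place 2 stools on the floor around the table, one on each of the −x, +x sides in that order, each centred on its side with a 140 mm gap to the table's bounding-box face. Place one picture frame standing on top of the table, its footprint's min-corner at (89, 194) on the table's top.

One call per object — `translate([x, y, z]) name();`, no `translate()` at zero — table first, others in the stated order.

table();
translate([-426, 278, 0]) stool();
translate([1048, 278, 0]) stool();
translate([89, 194, 735]) picture_frame();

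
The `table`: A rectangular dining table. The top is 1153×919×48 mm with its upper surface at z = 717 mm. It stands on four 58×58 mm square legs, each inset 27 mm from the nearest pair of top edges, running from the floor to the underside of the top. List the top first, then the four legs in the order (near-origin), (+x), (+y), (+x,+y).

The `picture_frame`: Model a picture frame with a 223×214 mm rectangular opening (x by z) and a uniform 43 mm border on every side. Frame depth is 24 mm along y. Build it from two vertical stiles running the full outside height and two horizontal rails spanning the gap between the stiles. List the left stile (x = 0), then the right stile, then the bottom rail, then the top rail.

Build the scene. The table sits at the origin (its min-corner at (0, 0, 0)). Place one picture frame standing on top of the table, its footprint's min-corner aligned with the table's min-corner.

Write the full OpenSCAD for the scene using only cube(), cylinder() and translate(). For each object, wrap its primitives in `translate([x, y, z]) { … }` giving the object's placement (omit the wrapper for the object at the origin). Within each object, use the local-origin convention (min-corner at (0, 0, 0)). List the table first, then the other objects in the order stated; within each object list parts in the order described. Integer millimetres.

translate([0, 0, 669]) cube([1153, 919, 48]);
translate([27, 27, 0]) cube([58, 58, 669]);
translate([1068, 27, 0]) cube([58, 58, 669]);
translate([27, 834, 0]) cube([58, 58, 669]);
translate([1068, 834, 0]) cube([58, 58, 669]);
translate([0, 0, 717]) {
  cube([43, 24, 300]);
  translate([266, 0, 0]) cube([43, 24, 300]);
  translate([43, 0, 0]) cube([223, 24, 43]);
  translate([43, 0, 257]) cube([223, 24, 43]);
}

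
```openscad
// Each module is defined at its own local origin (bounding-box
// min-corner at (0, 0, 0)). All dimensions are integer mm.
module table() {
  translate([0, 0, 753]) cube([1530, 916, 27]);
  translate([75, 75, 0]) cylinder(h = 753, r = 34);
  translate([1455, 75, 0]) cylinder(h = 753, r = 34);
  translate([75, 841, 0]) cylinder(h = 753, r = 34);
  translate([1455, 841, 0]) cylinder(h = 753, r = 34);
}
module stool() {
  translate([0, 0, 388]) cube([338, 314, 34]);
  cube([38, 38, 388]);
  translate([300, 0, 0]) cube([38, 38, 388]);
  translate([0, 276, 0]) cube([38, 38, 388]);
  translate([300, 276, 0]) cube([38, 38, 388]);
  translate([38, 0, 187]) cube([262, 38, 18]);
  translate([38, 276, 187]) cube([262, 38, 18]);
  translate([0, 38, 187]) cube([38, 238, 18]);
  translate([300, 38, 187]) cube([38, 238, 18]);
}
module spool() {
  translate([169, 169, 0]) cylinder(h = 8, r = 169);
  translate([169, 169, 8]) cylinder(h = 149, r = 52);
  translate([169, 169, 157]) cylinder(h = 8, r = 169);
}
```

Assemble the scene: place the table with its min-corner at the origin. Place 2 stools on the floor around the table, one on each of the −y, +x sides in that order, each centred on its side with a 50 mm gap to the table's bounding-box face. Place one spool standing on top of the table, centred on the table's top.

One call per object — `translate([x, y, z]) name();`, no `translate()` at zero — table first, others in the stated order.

table();
translate([596, -364, 0]) stool();
translate([1580, 301, 0]) stool();
translate([596, 289, 780]) spool();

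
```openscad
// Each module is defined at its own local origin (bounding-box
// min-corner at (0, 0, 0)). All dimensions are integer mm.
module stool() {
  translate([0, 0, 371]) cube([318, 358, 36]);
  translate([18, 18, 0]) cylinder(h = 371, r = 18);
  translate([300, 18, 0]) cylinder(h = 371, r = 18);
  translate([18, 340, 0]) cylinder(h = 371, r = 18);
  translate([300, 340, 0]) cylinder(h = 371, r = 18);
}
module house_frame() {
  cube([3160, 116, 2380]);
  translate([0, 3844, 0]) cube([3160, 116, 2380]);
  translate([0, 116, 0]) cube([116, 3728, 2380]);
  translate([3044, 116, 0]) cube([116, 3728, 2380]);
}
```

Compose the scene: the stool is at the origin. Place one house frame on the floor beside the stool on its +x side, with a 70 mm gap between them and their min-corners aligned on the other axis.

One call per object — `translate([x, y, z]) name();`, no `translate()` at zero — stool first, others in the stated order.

stool();
translate([388, 0, 0]) house_frame();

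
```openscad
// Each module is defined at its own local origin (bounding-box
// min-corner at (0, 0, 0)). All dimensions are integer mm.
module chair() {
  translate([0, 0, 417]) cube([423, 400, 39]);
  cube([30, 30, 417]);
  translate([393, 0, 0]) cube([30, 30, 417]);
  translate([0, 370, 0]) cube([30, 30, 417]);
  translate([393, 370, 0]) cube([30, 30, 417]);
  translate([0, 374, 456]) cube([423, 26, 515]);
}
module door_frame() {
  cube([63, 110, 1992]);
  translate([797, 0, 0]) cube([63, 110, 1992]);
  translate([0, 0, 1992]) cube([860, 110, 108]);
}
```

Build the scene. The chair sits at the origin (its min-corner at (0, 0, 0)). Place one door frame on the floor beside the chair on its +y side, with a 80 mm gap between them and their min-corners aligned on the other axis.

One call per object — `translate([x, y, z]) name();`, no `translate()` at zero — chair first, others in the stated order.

chair();
translate([0, 480, 0]) door_frame();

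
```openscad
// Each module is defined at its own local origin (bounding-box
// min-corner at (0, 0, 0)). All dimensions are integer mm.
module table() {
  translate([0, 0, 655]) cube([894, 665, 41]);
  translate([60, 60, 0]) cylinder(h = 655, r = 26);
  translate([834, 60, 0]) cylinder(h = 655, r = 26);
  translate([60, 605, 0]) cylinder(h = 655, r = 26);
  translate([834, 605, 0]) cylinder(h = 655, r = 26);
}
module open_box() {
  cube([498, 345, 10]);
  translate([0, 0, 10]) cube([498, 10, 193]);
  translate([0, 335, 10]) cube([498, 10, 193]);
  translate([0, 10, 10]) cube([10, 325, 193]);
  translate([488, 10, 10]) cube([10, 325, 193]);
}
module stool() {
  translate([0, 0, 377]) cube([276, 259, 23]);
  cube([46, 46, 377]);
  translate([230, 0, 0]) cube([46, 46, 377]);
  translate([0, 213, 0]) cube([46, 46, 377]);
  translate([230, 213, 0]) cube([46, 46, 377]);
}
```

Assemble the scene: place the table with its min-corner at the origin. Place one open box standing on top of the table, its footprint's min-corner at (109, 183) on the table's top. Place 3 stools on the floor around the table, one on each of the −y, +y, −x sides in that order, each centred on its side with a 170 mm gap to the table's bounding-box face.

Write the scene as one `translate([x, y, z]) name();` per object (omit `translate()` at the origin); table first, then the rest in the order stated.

table();
translate([109, 183, 696]) open_box();
translate([309, -429, 0]) stool();
translate([309, 835, 0]) stool();
translate([-446, 203, 0]) stool();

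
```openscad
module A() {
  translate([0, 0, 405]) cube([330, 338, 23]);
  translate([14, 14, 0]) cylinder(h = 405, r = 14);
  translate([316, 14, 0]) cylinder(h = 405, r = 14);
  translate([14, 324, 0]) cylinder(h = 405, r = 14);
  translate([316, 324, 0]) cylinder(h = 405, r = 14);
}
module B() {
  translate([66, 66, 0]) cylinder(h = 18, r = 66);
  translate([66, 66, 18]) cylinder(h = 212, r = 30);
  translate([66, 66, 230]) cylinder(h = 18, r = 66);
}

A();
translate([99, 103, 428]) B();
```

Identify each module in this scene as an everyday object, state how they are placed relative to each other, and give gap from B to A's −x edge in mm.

A is a stool. B is a spool. The spool is on top of the stool, centred. The gap from the spool to the stool's −x edge is 99 mm.

The spool's min-x is at 99; the stool's min-x is 0; gap = 99 mm.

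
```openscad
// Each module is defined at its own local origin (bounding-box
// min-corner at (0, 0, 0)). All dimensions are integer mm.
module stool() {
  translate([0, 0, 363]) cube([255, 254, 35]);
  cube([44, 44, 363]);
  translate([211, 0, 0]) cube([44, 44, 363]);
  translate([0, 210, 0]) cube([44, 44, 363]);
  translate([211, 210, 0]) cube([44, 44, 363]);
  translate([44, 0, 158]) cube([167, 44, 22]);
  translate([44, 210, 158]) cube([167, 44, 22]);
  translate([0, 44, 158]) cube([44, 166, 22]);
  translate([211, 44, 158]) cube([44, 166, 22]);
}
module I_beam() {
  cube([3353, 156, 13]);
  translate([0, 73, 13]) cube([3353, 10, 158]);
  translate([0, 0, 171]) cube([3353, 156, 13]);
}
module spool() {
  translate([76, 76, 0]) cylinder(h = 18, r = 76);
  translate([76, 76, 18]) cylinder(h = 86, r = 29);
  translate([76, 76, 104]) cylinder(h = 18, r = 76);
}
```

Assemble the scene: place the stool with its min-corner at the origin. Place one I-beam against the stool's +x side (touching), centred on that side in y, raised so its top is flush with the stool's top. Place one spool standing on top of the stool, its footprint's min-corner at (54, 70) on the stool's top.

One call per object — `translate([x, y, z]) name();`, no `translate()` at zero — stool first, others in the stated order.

stool();
translate([255, 49, 214]) I_beam();
translate([54, 70, 398]) spool();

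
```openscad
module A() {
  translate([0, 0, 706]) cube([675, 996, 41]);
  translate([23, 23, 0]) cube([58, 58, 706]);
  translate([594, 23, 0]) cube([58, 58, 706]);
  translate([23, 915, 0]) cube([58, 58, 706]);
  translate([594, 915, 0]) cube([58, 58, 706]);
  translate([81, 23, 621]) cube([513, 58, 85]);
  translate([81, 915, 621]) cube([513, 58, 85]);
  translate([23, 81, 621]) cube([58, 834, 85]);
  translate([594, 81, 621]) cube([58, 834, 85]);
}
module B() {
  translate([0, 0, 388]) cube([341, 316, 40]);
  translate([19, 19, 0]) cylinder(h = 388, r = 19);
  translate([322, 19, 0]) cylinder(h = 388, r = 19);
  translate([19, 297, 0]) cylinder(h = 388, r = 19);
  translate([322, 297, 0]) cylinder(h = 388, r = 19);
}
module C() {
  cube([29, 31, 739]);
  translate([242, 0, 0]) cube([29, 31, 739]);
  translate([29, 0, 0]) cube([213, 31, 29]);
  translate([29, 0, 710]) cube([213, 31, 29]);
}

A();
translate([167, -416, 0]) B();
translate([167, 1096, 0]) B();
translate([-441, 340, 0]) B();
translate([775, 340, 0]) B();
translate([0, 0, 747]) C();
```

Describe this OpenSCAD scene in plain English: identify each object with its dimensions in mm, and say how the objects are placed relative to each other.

A is a table with a 675×996 mm rectangular top, 41 mm thick, top surface at z = 747 mm, supported by four 58×58 mm square legs, each inset 23 mm from the nearest pair of top edges, running from the floor. Four apron rails, 58 mm thick and 85 mm tall, run between adjacent legs with their top edges flush with the underside of the top and their outer faces flush with the legs' outer faces.

B is a four-legged stool. The seat is a 341×316×40 mm slab whose top surface is at z = 428 mm; four round legs, each 38 mm in diameter, run from the floor (z = 0) to the underside of the seat, each leg's axis is inset half a diameter from the nearest pair of seat edges (so the leg's bounding box is flush with the corner).

C is a rectangular picture frame lying in the x–z plane (depth along y). The opening is 213 mm wide (x) by 681 mm tall (z), surrounded by a border 29 mm wide on all four sides. The frame is 31 mm deep and is made of two full-height vertical stiles with two horizontal rails fitted between them.

Four stools sit around the table at the −y, +y, −x, +x sides. The picture frame is on top of the table.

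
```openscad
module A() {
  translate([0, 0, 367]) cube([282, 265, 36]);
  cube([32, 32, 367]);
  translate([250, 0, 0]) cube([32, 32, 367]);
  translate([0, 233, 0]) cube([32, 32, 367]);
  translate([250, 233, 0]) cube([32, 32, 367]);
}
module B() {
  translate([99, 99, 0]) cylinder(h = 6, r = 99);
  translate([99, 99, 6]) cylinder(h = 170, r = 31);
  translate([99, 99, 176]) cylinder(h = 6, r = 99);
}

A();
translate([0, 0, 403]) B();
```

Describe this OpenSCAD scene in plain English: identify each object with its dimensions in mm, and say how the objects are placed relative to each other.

A is a four-legged stool. The seat is a 282×265×36 mm slab whose top surface is at z = 403 mm; four square legs, each 32×32 mm in cross-section, run from the floor (z = 0) to the underside of the seat, each flush with a corner of the seat.

B is a spool: two coaxial disc flanges of radius 99 mm and thickness 6 mm, joined by a core cylinder of radius 31 mm and height 170 mm. The lower flange rests on z = 0 and the three cylinders share a vertical axis.

The spool is on top of the stool.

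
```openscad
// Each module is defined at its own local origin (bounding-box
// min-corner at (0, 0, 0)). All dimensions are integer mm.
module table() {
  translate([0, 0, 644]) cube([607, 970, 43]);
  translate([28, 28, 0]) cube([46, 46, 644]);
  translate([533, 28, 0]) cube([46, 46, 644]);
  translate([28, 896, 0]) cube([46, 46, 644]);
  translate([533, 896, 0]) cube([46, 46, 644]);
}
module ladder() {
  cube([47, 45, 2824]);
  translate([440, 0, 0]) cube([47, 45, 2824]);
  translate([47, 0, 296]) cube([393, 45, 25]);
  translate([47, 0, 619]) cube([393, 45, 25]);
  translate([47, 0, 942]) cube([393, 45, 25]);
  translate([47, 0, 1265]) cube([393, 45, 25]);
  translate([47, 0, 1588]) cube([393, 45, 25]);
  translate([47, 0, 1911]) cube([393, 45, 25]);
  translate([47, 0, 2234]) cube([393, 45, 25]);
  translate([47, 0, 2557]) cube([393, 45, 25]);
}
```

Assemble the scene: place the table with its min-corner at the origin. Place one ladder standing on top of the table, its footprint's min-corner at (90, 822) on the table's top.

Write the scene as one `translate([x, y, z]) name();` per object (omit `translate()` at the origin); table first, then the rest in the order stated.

table();
translate([90, 822, 687]) ladder();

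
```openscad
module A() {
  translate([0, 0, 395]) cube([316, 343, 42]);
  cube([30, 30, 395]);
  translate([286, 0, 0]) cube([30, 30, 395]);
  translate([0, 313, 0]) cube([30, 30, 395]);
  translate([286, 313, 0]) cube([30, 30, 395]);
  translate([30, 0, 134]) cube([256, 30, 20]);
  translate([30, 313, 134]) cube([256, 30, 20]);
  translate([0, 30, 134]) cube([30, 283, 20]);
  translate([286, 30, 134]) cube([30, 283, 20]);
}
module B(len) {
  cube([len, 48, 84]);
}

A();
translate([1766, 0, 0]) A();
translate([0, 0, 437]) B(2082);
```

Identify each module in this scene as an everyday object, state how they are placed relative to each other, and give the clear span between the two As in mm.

A is a stool. B is a beam. A beam spans the tops of two stools. The clear span between the two stools is 1450 mm.

Second stool starts at x = 1766; first ends at x = 316; clear span = 1766 − 316 = 1450 mm.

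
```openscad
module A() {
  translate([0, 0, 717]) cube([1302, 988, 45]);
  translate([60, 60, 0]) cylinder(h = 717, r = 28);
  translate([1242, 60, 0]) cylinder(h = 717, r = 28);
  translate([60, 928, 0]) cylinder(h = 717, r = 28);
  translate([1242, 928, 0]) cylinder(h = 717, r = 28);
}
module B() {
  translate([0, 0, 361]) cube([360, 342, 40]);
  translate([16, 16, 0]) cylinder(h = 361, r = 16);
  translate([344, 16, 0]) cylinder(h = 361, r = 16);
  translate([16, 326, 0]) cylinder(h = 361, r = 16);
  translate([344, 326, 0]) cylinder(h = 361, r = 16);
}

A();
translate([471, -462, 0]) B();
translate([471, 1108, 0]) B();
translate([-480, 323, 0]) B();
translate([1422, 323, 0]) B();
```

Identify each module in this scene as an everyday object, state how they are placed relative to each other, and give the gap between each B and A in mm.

Each stool's nearest face is 120 mm from the table's bounding box.

A is a table. B is a stool. Four stools sit around the table at the −y, +y, −x, +x sides. The gap between each stool and the table is 120 mm.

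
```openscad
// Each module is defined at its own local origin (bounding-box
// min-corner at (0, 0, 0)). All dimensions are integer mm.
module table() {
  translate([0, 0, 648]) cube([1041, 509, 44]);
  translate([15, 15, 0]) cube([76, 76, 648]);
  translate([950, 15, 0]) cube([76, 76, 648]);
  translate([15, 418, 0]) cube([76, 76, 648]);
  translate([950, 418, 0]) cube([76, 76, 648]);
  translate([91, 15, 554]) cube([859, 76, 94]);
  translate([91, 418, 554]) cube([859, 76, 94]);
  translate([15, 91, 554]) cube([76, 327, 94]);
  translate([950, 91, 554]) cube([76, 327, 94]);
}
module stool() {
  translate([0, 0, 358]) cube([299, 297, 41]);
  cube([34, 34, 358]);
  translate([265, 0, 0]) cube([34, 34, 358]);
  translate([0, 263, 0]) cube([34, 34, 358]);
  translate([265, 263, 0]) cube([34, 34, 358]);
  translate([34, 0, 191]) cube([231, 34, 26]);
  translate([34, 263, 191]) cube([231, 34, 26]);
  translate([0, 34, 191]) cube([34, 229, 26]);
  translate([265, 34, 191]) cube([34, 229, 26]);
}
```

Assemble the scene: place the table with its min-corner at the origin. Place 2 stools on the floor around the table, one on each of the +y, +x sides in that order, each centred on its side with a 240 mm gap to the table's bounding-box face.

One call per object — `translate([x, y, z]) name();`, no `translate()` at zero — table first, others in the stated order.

table();
translate([371, 749, 0]) stool();
translate([1281, 106, 0]) stool();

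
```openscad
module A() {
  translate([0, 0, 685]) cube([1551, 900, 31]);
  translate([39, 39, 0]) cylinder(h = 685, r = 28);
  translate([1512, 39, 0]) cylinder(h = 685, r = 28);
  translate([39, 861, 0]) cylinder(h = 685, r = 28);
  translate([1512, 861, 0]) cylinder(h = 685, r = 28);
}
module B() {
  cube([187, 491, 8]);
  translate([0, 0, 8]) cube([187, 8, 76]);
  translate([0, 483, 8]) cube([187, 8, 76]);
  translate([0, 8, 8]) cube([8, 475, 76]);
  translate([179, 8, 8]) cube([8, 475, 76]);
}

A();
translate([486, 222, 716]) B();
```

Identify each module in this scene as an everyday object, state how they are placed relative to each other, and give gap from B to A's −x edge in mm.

The open box's min-x is at 486; the table's min-x is 0; gap = 486 mm.

A is a table. B is an open box. The open box is on top of the table. The gap from the open box to the table's −x edge is 486 mm.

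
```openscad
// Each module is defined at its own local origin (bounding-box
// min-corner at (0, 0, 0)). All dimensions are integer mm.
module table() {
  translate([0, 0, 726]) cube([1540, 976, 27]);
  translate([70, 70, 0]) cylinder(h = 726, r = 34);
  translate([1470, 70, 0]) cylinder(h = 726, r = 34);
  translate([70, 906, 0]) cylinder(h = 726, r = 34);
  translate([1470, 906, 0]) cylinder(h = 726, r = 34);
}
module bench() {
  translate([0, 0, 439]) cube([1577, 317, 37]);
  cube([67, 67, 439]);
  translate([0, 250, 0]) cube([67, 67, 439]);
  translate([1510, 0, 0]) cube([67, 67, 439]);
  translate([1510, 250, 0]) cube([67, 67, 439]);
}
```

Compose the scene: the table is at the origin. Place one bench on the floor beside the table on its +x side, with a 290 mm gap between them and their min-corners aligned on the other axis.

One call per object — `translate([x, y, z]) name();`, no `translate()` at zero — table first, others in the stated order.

table();
translate([1830, 0, 0]) bench();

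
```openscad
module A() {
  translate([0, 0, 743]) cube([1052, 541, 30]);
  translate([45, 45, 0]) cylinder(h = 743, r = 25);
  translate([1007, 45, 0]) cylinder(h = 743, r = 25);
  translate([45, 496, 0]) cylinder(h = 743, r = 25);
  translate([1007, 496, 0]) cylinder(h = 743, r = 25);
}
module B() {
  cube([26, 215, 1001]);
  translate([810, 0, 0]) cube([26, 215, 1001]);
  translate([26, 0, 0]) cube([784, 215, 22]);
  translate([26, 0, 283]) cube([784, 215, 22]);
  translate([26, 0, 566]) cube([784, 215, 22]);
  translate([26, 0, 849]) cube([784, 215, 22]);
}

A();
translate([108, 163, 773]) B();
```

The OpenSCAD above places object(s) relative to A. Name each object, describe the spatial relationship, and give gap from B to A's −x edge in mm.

A is a table. B is a bookshelf. The bookshelf is on top of the table, centred. The gap from the bookshelf to the table's −x edge is 108 mm.

The bookshelf's min-x is at 108; the table's min-x is 0; gap = 108 mm.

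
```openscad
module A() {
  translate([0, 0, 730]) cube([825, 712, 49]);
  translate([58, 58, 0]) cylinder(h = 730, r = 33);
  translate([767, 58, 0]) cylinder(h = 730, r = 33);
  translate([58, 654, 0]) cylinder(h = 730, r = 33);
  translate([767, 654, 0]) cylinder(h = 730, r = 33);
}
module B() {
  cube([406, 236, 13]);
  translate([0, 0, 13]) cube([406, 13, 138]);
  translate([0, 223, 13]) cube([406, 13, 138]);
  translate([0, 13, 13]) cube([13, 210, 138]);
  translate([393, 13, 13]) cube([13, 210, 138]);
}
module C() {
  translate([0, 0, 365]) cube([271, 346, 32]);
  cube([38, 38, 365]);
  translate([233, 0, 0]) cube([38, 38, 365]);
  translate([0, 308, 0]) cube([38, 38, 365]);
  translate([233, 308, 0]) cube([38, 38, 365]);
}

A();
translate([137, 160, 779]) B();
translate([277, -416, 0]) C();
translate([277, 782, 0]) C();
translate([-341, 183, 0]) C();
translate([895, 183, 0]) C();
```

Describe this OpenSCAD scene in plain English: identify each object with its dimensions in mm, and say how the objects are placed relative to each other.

A is a rectangular dining table. The top is 825×712×49 mm with its upper surface at z = 779 mm. It stands on four round legs of 66 mm diameter, each leg's bounding box inset 25 mm from the nearest pair of top edges, running from the floor to the underside of the top.

B is an open-topped rectangular box: outside dimensions 406×236×151 mm, with a uniform wall and base thickness of 13 mm. The base is a full 406×236 slab on the floor; four walls sit on top of the base. The front and back walls (the −y and +y sides) span the full width; the two side walls fit between them.

C is a four-legged stool. The seat is 271×346 mm, 32 mm thick, top at z = 397 mm. It stands on four square legs, each 38×38 mm in cross-section, from z = 0 to the seat underside, each flush with a corner of the seat.

The open box is on top of the table. Four stools sit around the table at the −y, +y, −x, +x sides.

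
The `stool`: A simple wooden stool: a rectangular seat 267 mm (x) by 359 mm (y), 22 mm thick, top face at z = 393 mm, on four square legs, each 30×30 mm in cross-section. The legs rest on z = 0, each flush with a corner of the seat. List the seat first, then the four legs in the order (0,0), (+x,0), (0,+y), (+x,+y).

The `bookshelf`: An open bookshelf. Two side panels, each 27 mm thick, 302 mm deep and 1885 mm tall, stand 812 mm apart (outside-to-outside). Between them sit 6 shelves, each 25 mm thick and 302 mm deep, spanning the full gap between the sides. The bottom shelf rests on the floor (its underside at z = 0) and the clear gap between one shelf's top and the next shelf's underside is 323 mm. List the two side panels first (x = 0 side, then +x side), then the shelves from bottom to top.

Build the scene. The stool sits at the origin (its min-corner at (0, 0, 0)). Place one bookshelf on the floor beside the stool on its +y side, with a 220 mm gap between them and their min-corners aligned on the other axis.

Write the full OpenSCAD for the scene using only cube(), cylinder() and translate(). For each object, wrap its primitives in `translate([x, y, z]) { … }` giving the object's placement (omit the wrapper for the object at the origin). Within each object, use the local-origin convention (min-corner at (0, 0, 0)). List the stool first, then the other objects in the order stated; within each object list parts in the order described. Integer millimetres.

translate([0, 0, 371]) cube([267, 359, 22]);
cube([30, 30, 371]);
translate([237, 0, 0]) cube([30, 30, 371]);
translate([0, 329, 0]) cube([30, 30, 371]);
translate([237, 329, 0]) cube([30, 30, 371]);
translate([0, 579, 0]) {
  cube([27, 302, 1885]);
  translate([785, 0, 0]) cube([27, 302, 1885]);
  translate([27, 0, 0]) cube([758, 302, 25]);
  translate([27, 0, 348]) cube([758, 302, 25]);
  translate([27, 0, 696]) cube([758, 302, 25]);
  translate([27, 0, 1044]) cube([758, 302, 25]);
  translate([27, 0, 1392]) cube([758, 302, 25]);
  translate([27, 0, 1740]) cube([758, 302, 25]);
}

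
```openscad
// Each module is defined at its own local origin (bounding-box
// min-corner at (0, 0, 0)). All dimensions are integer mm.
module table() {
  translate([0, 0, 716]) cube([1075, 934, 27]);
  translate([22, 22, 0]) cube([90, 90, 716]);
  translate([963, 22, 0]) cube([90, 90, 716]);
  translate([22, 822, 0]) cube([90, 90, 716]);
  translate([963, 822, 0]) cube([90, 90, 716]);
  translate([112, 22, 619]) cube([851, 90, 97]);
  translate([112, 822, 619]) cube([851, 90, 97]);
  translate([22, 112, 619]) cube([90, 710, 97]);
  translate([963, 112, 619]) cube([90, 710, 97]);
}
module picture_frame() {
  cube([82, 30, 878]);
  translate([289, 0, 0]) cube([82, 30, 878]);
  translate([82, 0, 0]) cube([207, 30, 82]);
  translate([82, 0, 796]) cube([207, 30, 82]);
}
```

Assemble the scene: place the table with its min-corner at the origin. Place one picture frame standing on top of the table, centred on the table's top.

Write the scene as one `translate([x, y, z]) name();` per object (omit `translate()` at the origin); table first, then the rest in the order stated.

table();
translate([352, 452, 743]) picture_frame();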